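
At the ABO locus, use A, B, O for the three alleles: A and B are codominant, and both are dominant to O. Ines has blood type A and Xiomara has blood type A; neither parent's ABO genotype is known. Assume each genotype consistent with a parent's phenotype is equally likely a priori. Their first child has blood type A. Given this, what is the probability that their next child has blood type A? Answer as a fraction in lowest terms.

Possible genotypes: Ines ∈ {AA, AO}; Xiomara ∈ {AA, AO}.
Weight each parental genotype pair by prior × P(type-A child):
  AA × AA: posterior weight 4/15; P(next child type A) = 1.
  AA × AO: posterior weight 4/15; P(next child type A) = 1.
  AO × AA: posterior weight 4/15; P(next child type A) = 1.
  AO × AO: posterior weight 1/5; P(next child type A) = 3/4.
Weighted sum = 19/20.

19/20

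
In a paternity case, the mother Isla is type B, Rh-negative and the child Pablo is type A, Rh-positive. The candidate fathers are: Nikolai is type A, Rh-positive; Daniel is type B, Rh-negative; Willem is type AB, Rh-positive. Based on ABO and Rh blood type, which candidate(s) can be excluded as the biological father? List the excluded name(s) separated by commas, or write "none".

A candidate is excluded only if no genotype consistent with his phenotype could produce a type A, Rh-positive child with a type B, Rh-negative mother.
Daniel (type B, Rh-): no genotype consistent with that phenotype can produce a type-A Rh+ child with a type-B mother.

Daniel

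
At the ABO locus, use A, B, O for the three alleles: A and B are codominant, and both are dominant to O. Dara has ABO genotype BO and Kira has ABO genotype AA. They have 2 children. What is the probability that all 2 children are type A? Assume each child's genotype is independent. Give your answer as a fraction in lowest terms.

ABO cross BO × AA → 1/2 A, 1/2 AB.
So P(type A) = 1/2 per child.
All 2 independent: (1/2)^2 = 1/4.

1/4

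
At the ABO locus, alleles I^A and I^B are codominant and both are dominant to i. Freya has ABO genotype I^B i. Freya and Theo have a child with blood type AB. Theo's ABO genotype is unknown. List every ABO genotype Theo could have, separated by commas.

I^A I^A, I^A I^B, I^A i

For each candidate genotype of Theo, check whether crossing it with I^B i can produce every observed child phenotype.
  I^A I^A → possible child types {A, AB} ✓
  I^A I^B → possible child types {A, B, AB} ✓
  I^A i → possible child types {O, A, B, AB} ✓
  I^B I^B → possible child types {B} ✗
  I^B i → possible child types {O, B} ✗
  i i → possible child types {O, B} ✗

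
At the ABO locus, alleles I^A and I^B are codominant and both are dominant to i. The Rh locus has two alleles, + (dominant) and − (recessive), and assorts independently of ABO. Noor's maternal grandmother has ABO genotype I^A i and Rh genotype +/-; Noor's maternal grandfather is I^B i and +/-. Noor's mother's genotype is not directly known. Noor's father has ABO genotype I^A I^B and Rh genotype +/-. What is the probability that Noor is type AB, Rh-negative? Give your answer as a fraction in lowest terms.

Noor's mother's ABO genotype from I^A i × I^B i: 1/4 I^A I^B, 1/4 I^A i, 1/4 I^B i, 1/4 i i.
Crossing each possibility with the father I^A I^B and summing P(type AB): 1/4·1/2 + 1/4·1/4 + 1/4·1/4 + 1/4·0 = 1/4.
Similarly for Rh via the mother's Rh distribution: P(Rh-) = 1/4.
Independent loci: 1/4 × 1/4 = 1/16.

1/16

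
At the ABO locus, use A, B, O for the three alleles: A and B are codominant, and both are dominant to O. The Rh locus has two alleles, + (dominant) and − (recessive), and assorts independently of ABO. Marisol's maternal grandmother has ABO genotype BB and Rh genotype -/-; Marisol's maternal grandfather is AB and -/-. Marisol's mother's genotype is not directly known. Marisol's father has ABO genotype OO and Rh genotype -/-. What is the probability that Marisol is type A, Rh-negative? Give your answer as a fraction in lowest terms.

1/4

Marisol's mother's ABO genotype from BB × AB: 1/2 AB, 1/2 BB.
Crossing each possibility with the father OO and summing P(type A): 1/2·1/2 + 1/2·0 = 1/4.
Similarly for Rh via the mother's Rh distribution: P(Rh-) = 1.
Independent loci: 1/4 × 1 = 1/4.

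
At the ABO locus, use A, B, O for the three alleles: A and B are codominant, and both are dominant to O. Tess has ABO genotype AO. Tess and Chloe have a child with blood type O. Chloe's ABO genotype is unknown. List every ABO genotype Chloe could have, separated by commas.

AO, BO, OO

For each candidate genotype of Chloe, check whether crossing it with AO can produce every observed child phenotype.
  AA → possible child types {A} ✗
  AB → possible child types {A, B, AB} ✗
  AO → possible child types {O, A} ✓
  BB → possible child types {B, AB} ✗
  BO → possible child types {O, A, B, AB} ✓
  OO → possible child types {O, A} ✓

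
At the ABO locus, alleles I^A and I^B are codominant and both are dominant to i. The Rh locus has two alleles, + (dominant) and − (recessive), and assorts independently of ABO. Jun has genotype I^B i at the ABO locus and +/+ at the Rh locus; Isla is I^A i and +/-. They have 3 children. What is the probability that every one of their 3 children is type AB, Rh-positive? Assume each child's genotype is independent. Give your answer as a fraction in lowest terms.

1/64

ABO cross I^B i × I^A i → 1/4 O, 1/4 A, 1/4 B, 1/4 AB.
Rh cross +/+ × +/- → 1 Rh+; so P(type AB, Rh-positive) = 1/4 × 1 = 1/4 per child.
All 3 independent: (1/4)^3 = 1/64.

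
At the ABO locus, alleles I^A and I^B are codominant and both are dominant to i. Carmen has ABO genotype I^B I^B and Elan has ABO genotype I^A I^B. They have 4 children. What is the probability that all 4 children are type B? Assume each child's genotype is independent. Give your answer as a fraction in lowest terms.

1/16

ABO cross I^B I^B × I^A I^B → 1/2 B, 1/2 AB.
So P(type B) = 1/2 per child.
All 4 independent: (1/2)^4 = 1/16.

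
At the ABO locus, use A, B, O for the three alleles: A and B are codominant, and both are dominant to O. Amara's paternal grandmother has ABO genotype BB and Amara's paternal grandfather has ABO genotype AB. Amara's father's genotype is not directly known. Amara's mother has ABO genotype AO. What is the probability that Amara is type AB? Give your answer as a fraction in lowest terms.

3/8

Amara's father's ABO genotype from BB × AB: 1/2 AB, 1/2 BB.
Crossing each possibility with the mother AO and summing P(type AB): 1/2·1/4 + 1/2·1/2 = 3/8.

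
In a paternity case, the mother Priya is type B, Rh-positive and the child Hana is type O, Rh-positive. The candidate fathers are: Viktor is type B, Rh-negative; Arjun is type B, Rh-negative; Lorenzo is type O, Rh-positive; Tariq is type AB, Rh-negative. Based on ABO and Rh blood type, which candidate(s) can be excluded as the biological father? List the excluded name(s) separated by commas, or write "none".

Tariq

A candidate is excluded only if no genotype consistent with his phenotype could produce a type O, Rh-positive child with a type B, Rh-positive mother.
Tariq (type AB, Rh-): no genotype consistent with that phenotype can produce a type-O Rh+ child with a type-B mother.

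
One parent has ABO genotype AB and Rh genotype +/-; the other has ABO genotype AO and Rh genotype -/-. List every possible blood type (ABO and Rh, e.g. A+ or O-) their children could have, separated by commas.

Gametes from AB × AO give offspring ABO genotypes AA, AB, AO, BO, i.e. phenotypes A, B, AB.
Rh cross +/- × -/- → phenotypes Rh+, Rh-.
Combining independently: A+, A-, B+, B-, AB+, AB-.

A+, A-, B+, B-, AB+, AB-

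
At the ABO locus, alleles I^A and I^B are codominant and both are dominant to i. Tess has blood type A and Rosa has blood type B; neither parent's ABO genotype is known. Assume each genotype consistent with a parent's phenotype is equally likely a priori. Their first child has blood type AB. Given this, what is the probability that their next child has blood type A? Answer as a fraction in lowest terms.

5/36

Possible genotypes: Tess ∈ {I^A I^A, I^A i}; Rosa ∈ {I^B I^B, I^B i}.
Weight each parental genotype pair by prior × P(type-AB child):
  I^A I^A × I^B I^B: posterior weight 4/9; P(next child type A) = 0.
  I^A I^A × I^B i: posterior weight 2/9; P(next child type A) = 1/2.
  I^A i × I^B I^B: posterior weight 2/9; P(next child type A) = 0.
  I^A i × I^B i: posterior weight 1/9; P(next child type A) = 1/4.
Weighted sum = 5/36.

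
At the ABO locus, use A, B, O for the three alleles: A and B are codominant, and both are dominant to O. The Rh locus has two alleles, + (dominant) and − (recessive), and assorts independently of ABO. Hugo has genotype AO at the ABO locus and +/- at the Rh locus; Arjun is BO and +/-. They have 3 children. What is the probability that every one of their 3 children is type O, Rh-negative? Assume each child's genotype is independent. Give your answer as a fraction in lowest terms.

1/4096

ABO cross AO × BO → 1/4 O, 1/4 A, 1/4 B, 1/4 AB.
Rh cross +/- × +/- → 3/4 Rh+, 1/4 Rh-; so P(type O, Rh-negative) = 1/4 × 1/4 = 1/16 per child.
All 3 independent: (1/16)^3 = 1/4096.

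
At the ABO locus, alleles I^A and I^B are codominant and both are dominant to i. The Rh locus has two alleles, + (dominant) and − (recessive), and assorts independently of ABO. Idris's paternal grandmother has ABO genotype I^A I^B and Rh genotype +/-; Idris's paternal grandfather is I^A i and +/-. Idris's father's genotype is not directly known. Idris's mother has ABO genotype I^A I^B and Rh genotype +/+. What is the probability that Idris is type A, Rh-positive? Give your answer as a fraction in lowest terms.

Idris's father's ABO genotype from I^A I^B × I^A i: 1/4 I^A I^A, 1/4 I^A I^B, 1/4 I^A i, 1/4 I^B i.
Crossing each possibility with the mother I^A I^B and summing P(type A): 1/4·1/2 + 1/4·1/4 + 1/4·1/2 + 1/4·1/4 = 3/8.
Similarly for Rh via the father's Rh distribution: P(Rh+) = 1.
Independent loci: 3/8 × 1 = 3/8.

3/8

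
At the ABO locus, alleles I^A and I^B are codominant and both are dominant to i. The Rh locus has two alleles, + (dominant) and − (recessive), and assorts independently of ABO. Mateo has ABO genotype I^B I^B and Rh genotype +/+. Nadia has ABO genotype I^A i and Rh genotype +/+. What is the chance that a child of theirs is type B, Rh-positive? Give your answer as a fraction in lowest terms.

ABO cross I^B I^B × I^A i → offspring phenotypes: 1/2 B, 1/2 AB.
Rh cross +/+ × +/+ → 1 Rh+.
Independent loci: P(type B, Rh-positive) = 1/2 × 1 = 1/2.

1/2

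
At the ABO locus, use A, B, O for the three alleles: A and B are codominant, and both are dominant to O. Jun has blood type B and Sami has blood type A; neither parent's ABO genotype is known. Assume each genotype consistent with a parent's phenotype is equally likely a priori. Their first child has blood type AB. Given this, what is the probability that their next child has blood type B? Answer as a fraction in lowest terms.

5/36

Possible genotypes: Jun ∈ {BB, BO}; Sami ∈ {AA, AO}.
Weight each parental genotype pair by prior × P(type-AB child):
  BB × AA: posterior weight 4/9; P(next child type B) = 0.
  BB × AO: posterior weight 2/9; P(next child type B) = 1/2.
  BO × AA: posterior weight 2/9; P(next child type B) = 0.
  BO × AO: posterior weight 1/9; P(next child type B) = 1/4.
Weighted sum = 5/36.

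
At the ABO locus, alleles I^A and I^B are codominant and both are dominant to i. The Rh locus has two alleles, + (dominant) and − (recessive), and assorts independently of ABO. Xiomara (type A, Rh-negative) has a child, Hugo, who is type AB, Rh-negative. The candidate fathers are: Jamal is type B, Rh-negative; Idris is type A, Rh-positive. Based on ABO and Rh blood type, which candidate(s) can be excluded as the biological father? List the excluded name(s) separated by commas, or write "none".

A candidate is excluded only if no genotype consistent with his phenotype could produce a type AB, Rh-negative child with a type A, Rh-negative mother.
Idris (type A, Rh+): no genotype consistent with that phenotype can produce a type-AB Rh- child with a type-A mother.

Idris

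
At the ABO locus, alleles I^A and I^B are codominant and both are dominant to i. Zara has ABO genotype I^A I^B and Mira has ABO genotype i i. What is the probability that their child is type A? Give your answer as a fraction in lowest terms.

1/2

ABO cross I^A I^B × i i → offspring phenotypes: 1/2 A, 1/2 B.
So P(type A) = 1/2.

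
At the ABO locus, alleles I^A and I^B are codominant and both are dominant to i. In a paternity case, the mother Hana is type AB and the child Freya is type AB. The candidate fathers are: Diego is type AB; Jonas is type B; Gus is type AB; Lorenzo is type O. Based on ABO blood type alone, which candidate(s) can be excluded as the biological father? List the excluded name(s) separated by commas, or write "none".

A candidate is excluded only if no genotype consistent with his phenotype could produce a type AB child with a type AB mother.
Lorenzo (type O): no genotype consistent with that phenotype can produce a type-AB child with a type-AB mother.

Lorenzo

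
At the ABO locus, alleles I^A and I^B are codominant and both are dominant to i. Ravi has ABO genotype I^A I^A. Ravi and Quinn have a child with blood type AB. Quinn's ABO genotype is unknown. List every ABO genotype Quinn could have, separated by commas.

For each candidate genotype of Quinn, check whether crossing it with I^A I^A can produce every observed child phenotype.
  I^A I^A → possible child types {A} ✗
  I^A I^B → possible child types {A, AB} ✓
  I^A i → possible child types {A} ✗
  I^B I^B → possible child types {AB} ✓
  I^B i → possible child types {A, AB} ✓
  i i → possible child types {A} ✗

I^A I^B, I^B I^B, I^B i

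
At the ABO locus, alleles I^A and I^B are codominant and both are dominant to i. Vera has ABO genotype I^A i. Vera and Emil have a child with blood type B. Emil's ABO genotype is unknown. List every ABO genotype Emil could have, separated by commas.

I^A I^B, I^B I^B, I^B i

For each candidate genotype of Emil, check whether crossing it with I^A i can produce every observed child phenotype.
  I^A I^A → possible child types {A} ✗
  I^A I^B → possible child types {A, B, AB} ✓
  I^A i → possible child types {O, A} ✗
  I^B I^B → possible child types {B, AB} ✓
  I^B i → possible child types {O, A, B, AB} ✓
  i i → possible child types {O, A} ✗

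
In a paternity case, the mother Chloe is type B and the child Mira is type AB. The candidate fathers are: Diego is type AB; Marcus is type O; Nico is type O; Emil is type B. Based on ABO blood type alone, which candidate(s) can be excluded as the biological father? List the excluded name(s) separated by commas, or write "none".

A candidate is excluded only if no genotype consistent with his phenotype could produce a type AB child with a type B mother.
Marcus (type O): no genotype consistent with that phenotype can produce a type-AB child with a type-B mother.
Nico (type O): no genotype consistent with that phenotype can produce a type-AB child with a type-B mother.
Emil (type B): no genotype consistent with that phenotype can produce a type-AB child with a type-B mother.

Marcus, Nico, Emil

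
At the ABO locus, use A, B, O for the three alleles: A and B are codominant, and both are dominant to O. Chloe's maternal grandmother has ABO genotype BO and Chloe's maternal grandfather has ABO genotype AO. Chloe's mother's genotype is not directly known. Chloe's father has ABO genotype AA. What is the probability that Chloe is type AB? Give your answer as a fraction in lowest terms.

1/4

Chloe's mother's ABO genotype from BO × AO: 1/4 AB, 1/4 AO, 1/4 BO, 1/4 OO.
Crossing each possibility with the father AA and summing P(type AB): 1/4·1/2 + 1/4·0 + 1/4·1/2 + 1/4·0 = 1/4.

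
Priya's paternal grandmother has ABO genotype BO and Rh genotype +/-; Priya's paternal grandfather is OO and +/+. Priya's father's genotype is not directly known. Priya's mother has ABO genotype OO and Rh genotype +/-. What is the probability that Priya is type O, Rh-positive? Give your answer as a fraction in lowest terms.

21/32

Priya's father's ABO genotype from BO × OO: 1/2 BO, 1/2 OO.
Crossing each possibility with the mother OO and summing P(type O): 1/2·1/2 + 1/2·1 = 3/4.
Similarly for Rh via the father's Rh distribution: P(Rh+) = 7/8.
Independent loci: 3/4 × 7/8 = 21/32.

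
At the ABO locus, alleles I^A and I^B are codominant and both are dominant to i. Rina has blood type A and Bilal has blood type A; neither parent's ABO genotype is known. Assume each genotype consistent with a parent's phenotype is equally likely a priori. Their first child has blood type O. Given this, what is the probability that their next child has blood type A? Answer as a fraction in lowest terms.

Possible genotypes: Rina ∈ {I^A I^A, I^A i}; Bilal ∈ {I^A I^A, I^A i}.
Weight each parental genotype pair by prior × P(type-O child):
  I^A i × I^A i: posterior weight 1; P(next child type A) = 3/4.
Weighted sum = 3/4.

3/4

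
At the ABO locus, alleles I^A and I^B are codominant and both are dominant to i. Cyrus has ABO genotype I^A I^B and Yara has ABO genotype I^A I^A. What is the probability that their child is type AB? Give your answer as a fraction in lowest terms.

ABO cross I^A I^B × I^A I^A → offspring phenotypes: 1/2 A, 1/2 AB.
So P(type AB) = 1/2.

1/2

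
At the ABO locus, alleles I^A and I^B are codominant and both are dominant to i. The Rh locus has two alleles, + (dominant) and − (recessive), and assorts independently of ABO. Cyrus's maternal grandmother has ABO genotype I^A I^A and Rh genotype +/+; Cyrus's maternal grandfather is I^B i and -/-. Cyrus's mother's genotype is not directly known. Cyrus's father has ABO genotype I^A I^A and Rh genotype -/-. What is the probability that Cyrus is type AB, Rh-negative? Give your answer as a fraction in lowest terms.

Cyrus's mother's ABO genotype from I^A I^A × I^B i: 1/2 I^A I^B, 1/2 I^A i.
Crossing each possibility with the father I^A I^A and summing P(type AB): 1/2·1/2 + 1/2·0 = 1/4.
Similarly for Rh via the mother's Rh distribution: P(Rh-) = 1/2.
Independent loci: 1/4 × 1/2 = 1/8.

1/8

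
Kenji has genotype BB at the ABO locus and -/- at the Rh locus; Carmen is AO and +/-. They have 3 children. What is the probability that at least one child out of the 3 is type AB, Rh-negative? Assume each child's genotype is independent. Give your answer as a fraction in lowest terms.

37/64

ABO cross BB × AO → 1/2 B, 1/2 AB.
Rh cross -/- × +/- → 1/2 Rh+, 1/2 Rh-; so P(type AB, Rh-negative) = 1/2 × 1/2 = 1/4 per child.
P(none) = (3/4)^3 = 27/64; P(at least one) = 1 − 27/64 = 37/64.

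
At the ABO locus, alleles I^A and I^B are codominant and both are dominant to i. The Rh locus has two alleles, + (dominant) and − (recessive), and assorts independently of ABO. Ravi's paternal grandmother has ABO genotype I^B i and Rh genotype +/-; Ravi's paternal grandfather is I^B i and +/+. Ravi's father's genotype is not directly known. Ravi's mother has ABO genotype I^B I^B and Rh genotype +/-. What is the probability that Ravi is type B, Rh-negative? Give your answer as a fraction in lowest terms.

1/8

Ravi's father's ABO genotype from I^B i × I^B i: 1/4 I^B I^B, 1/2 I^B i, 1/4 i i.
Crossing each possibility with the mother I^B I^B and summing P(type B): 1/4·1 + 1/2·1 + 1/4·1 = 1.
Similarly for Rh via the father's Rh distribution: P(Rh-) = 1/8.
Independent loci: 1 × 1/8 = 1/8.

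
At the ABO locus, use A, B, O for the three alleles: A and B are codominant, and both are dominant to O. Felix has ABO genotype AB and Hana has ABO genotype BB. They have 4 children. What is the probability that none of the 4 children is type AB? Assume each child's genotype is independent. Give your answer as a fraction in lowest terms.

ABO cross AB × BB → 1/2 B, 1/2 AB.
So P(type AB) = 1/2 per child.
P(not type AB) = 1/2 for one child; (1/2)^4 = 1/16.

1/16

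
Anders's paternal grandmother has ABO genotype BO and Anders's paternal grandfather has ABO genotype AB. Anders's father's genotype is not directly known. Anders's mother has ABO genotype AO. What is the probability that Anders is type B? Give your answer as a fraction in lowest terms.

1/4

Anders's father's ABO genotype from BO × AB: 1/4 AB, 1/4 AO, 1/4 BB, 1/4 BO.
Crossing each possibility with the mother AO and summing P(type B): 1/4·1/4 + 1/4·0 + 1/4·1/2 + 1/4·1/4 = 1/4.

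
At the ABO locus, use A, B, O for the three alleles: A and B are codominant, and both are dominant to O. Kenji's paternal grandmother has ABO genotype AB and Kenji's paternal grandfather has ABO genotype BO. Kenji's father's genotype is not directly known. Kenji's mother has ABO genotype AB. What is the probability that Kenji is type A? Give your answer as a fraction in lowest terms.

Kenji's father's ABO genotype from AB × BO: 1/4 AB, 1/4 AO, 1/4 BB, 1/4 BO.
Crossing each possibility with the mother AB and summing P(type A): 1/4·1/4 + 1/4·1/2 + 1/4·0 + 1/4·1/4 = 1/4.

1/4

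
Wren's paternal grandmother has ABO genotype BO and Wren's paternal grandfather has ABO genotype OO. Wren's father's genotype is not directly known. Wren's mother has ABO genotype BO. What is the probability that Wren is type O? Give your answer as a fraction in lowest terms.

Wren's father's ABO genotype from BO × OO: 1/2 BO, 1/2 OO.
Crossing each possibility with the mother BO and summing P(type O): 1/2·1/4 + 1/2·1/2 = 3/8.

3/8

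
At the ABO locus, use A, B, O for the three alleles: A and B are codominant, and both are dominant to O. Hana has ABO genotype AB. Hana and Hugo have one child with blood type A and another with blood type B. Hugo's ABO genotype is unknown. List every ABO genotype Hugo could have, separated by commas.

AB, AO, BO, OO

For each candidate genotype of Hugo, check whether crossing it with AB can produce every observed child phenotype.
  AA → possible child types {A, AB} ✗
  AB → possible child types {A, B, AB} ✓
  AO → possible child types {A, B, AB} ✓
  BB → possible child types {B, AB} ✗
  BO → possible child types {A, B, AB} ✓
  OO → possible child types {A, B} ✓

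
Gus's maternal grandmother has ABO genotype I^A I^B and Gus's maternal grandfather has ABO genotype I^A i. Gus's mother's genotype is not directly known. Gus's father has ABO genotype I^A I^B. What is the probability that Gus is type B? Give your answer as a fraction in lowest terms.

Gus's mother's ABO genotype from I^A I^B × I^A i: 1/4 I^A I^A, 1/4 I^A I^B, 1/4 I^A i, 1/4 I^B i.
Crossing each possibility with the father I^A I^B and summing P(type B): 1/4·0 + 1/4·1/4 + 1/4·1/4 + 1/4·1/2 = 1/4.

1/4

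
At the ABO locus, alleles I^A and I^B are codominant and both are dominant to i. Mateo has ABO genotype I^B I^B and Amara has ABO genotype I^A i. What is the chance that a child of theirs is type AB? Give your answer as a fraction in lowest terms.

1/2

ABO cross I^B I^B × I^A i → offspring phenotypes: 1/2 B, 1/2 AB.
So P(type AB) = 1/2.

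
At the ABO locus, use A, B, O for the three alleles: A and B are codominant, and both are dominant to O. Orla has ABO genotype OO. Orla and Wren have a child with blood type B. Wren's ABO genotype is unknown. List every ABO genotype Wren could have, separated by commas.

For each candidate genotype of Wren, check whether crossing it with OO can produce every observed child phenotype.
  AA → possible child types {A} ✗
  AB → possible child types {A, B} ✓
  AO → possible child types {O, A} ✗
  BB → possible child types {B} ✓
  BO → possible child types {O, B} ✓
  OO → possible child types {O} ✗

AB, BB, BO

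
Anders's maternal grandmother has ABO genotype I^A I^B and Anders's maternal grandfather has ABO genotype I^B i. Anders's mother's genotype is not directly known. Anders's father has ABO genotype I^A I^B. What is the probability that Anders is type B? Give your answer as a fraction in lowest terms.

Anders's mother's ABO genotype from I^A I^B × I^B i: 1/4 I^A I^B, 1/4 I^A i, 1/4 I^B I^B, 1/4 I^B i.
Crossing each possibility with the father I^A I^B and summing P(type B): 1/4·1/4 + 1/4·1/4 + 1/4·1/2 + 1/4·1/2 = 3/8.

3/8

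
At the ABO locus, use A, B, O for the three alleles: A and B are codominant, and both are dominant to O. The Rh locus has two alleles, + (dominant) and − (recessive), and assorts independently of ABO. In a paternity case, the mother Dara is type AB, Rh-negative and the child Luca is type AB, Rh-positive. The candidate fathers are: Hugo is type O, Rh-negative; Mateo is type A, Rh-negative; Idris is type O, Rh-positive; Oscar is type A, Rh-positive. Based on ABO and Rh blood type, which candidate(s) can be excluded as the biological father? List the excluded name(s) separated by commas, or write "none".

Hugo, Mateo, Idris

A candidate is excluded only if no genotype consistent with his phenotype could produce a type AB, Rh-positive child with a type AB, Rh-negative mother.
Hugo (type O, Rh-): no genotype consistent with that phenotype can produce a type-AB Rh+ child with a type-AB mother.
Mateo (type A, Rh-): no genotype consistent with that phenotype can produce a type-AB Rh+ child with a type-AB mother.
Idris (type O, Rh+): no genotype consistent with that phenotype can produce a type-AB Rh+ child with a type-AB mother.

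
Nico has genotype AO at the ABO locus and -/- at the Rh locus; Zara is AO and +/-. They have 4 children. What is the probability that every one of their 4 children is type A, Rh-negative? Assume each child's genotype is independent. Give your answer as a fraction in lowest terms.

81/4096

ABO cross AO × AO → 1/4 O, 3/4 A.
Rh cross -/- × +/- → 1/2 Rh+, 1/2 Rh-; so P(type A, Rh-negative) = 3/4 × 1/2 = 3/8 per child.
All 4 independent: (3/8)^4 = 81/4096.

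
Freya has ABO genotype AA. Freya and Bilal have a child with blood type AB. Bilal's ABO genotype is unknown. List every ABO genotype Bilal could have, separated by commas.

For each candidate genotype of Bilal, check whether crossing it with AA can produce every observed child phenotype.
  AA → possible child types {A} ✗
  AB → possible child types {A, AB} ✓
  AO → possible child types {A} ✗
  BB → possible child types {AB} ✓
  BO → possible child types {A, AB} ✓
  OO → possible child types {A} ✗

AB, BB, BO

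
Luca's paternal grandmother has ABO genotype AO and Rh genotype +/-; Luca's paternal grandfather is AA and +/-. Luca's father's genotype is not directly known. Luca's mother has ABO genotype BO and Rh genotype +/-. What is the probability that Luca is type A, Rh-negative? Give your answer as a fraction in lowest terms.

3/32

Luca's father's ABO genotype from AO × AA: 1/2 AA, 1/2 AO.
Crossing each possibility with the mother BO and summing P(type A): 1/2·1/2 + 1/2·1/4 = 3/8.
Similarly for Rh via the father's Rh distribution: P(Rh-) = 1/4.
Independent loci: 3/8 × 1/4 = 3/32.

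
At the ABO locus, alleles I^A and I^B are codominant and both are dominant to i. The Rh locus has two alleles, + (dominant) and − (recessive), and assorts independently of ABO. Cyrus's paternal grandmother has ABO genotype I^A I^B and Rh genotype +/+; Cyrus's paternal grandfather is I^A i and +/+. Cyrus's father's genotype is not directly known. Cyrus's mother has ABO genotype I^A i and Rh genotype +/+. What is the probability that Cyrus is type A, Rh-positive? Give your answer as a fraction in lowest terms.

Cyrus's father's ABO genotype from I^A I^B × I^A i: 1/4 I^A I^A, 1/4 I^A I^B, 1/4 I^A i, 1/4 I^B i.
Crossing each possibility with the mother I^A i and summing P(type A): 1/4·1 + 1/4·1/2 + 1/4·3/4 + 1/4·1/4 = 5/8.
Similarly for Rh via the father's Rh distribution: P(Rh+) = 1.
Independent loci: 5/8 × 1 = 5/8.

5/8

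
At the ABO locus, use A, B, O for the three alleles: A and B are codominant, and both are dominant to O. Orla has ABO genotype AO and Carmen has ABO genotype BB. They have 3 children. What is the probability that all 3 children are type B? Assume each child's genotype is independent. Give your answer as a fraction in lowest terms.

1/8

ABO cross AO × BB → 1/2 B, 1/2 AB.
So P(type B) = 1/2 per child.
All 3 independent: (1/2)^3 = 1/8.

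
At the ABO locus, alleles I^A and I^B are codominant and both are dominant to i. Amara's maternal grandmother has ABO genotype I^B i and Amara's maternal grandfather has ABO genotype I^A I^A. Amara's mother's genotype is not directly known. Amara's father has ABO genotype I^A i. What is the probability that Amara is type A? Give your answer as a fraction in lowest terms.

Amara's mother's ABO genotype from I^B i × I^A I^A: 1/2 I^A I^B, 1/2 I^A i.
Crossing each possibility with the father I^A i and summing P(type A): 1/2·1/2 + 1/2·3/4 = 5/8.

5/8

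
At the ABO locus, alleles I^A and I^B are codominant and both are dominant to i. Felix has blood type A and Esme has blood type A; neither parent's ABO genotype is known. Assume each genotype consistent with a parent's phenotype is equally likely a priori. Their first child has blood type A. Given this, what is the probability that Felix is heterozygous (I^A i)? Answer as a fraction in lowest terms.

7/15

Possible genotypes: Felix ∈ {I^A I^A, I^A i}; Esme ∈ {I^A I^A, I^A i}.
Weight each parental genotype pair by prior × P(type-A child):
  I^A I^A × I^A I^A: posterior weight 4/15.
  I^A I^A × I^A i: posterior weight 4/15.
  I^A i × I^A I^A: posterior weight 4/15.
  I^A i × I^A i: posterior weight 1/5.
Sum the posterior weight over pairs where Felix is I^A i: 7/15.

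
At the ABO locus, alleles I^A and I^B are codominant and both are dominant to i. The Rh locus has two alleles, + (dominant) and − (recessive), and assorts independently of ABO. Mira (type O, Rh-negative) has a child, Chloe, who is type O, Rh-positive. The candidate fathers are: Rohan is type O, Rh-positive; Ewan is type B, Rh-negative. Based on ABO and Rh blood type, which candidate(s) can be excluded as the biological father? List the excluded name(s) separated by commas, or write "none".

Ewan

A candidate is excluded only if no genotype consistent with his phenotype could produce a type O, Rh-positive child with a type O, Rh-negative mother.
Ewan (type B, Rh-): no genotype consistent with that phenotype can produce a type-O Rh+ child with a type-O mother.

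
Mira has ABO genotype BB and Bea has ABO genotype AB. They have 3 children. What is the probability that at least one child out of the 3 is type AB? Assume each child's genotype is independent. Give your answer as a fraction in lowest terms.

7/8

ABO cross BB × AB → 1/2 B, 1/2 AB.
So P(type AB) = 1/2 per child.
P(none) = (1/2)^3 = 1/8; P(at least one) = 1 − 1/8 = 7/8.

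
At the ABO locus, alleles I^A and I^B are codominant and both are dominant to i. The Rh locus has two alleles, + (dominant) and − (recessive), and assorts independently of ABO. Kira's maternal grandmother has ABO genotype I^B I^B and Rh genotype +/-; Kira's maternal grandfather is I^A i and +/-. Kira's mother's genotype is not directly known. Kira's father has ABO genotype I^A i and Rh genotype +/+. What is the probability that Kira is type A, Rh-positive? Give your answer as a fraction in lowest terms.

3/8

Kira's mother's ABO genotype from I^B I^B × I^A i: 1/2 I^A I^B, 1/2 I^B i.
Crossing each possibility with the father I^A i and summing P(type A): 1/2·1/2 + 1/2·1/4 = 3/8.
Similarly for Rh via the mother's Rh distribution: P(Rh+) = 1.
Independent loci: 3/8 × 1 = 3/8.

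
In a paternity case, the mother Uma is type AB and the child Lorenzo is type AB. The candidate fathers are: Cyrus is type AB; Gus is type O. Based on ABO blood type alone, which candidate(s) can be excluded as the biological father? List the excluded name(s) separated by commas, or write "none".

Gus

A candidate is excluded only if no genotype consistent with his phenotype could produce a type AB child with a type AB mother.
Gus (type O): no genotype consistent with that phenotype can produce a type-AB child with a type-AB mother.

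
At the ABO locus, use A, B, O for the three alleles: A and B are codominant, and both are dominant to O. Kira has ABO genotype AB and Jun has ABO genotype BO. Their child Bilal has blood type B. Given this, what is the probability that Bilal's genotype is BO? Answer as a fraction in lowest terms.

Cross AB × BO → 1/4 AB, 1/4 AO, 1/4 BB, 1/4 BO.
Type-B genotypes among offspring: BB (1/4), BO (1/4); total 1/2.
P(BO | type B) = (1/4) / (1/2) = 1/2.

1/2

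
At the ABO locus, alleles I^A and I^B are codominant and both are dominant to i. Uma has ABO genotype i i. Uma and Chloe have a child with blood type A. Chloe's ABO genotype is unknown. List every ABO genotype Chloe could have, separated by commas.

For each candidate genotype of Chloe, check whether crossing it with i i can produce every observed child phenotype.
  I^A I^A → possible child types {A} ✓
  I^A I^B → possible child types {A, B} ✓
  I^A i → possible child types {O, A} ✓
  I^B I^B → possible child types {B} ✗
  I^B i → possible child types {O, B} ✗
  i i → possible child types {O} ✗

I^A I^A, I^A I^B, I^A i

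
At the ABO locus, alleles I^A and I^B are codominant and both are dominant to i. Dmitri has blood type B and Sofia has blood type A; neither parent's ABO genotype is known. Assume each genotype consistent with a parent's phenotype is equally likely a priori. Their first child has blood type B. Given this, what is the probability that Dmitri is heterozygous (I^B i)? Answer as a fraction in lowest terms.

1/3

Possible genotypes: Dmitri ∈ {I^B I^B, I^B i}; Sofia ∈ {I^A I^A, I^A i}.
Weight each parental genotype pair by prior × P(type-B child):
  I^B I^B × I^A i: posterior weight 2/3.
  I^B i × I^A i: posterior weight 1/3.
Sum the posterior weight over pairs where Dmitri is I^B i: 1/3.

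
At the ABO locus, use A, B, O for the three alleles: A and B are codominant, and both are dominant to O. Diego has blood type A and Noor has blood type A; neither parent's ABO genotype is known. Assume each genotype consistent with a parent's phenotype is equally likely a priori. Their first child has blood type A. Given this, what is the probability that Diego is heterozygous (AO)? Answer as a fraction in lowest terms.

Possible genotypes: Diego ∈ {AA, AO}; Noor ∈ {AA, AO}.
Weight each parental genotype pair by prior × P(type-A child):
  AA × AA: posterior weight 4/15.
  AA × AO: posterior weight 4/15.
  AO × AA: posterior weight 4/15.
  AO × AO: posterior weight 1/5.
Sum the posterior weight over pairs where Diego is AO: 7/15.

7/15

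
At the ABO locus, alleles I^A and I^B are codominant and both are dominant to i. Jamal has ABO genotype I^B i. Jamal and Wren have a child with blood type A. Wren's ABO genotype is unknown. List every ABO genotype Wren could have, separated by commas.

I^A I^A, I^A I^B, I^A i

For each candidate genotype of Wren, check whether crossing it with I^B i can produce every observed child phenotype.
  I^A I^A → possible child types {A, AB} ✓
  I^A I^B → possible child types {A, B, AB} ✓
  I^A i → possible child types {O, A, B, AB} ✓
  I^B I^B → possible child types {B} ✗
  I^B i → possible child types {O, B} ✗
  i i → possible child types {O, B} ✗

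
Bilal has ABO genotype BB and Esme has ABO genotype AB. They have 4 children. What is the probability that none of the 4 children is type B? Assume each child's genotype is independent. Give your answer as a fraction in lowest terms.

ABO cross BB × AB → 1/2 B, 1/2 AB.
So P(type B) = 1/2 per child.
P(not type B) = 1/2 for one child; (1/2)^4 = 1/16.

1/16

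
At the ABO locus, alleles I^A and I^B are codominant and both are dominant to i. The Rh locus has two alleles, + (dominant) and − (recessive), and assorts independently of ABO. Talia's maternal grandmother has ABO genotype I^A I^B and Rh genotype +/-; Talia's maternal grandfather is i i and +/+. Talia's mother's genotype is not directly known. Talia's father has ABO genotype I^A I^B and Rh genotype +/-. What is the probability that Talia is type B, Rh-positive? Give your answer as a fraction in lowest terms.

Talia's mother's ABO genotype from I^A I^B × i i: 1/2 I^A i, 1/2 I^B i.
Crossing each possibility with the father I^A I^B and summing P(type B): 1/2·1/4 + 1/2·1/2 = 3/8.
Similarly for Rh via the mother's Rh distribution: P(Rh+) = 7/8.
Independent loci: 3/8 × 7/8 = 21/64.

21/64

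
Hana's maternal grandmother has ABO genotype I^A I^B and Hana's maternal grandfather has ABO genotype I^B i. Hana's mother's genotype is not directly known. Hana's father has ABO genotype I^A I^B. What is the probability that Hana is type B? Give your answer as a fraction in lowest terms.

3/8

Hana's mother's ABO genotype from I^A I^B × I^B i: 1/4 I^A I^B, 1/4 I^A i, 1/4 I^B I^B, 1/4 I^B i.
Crossing each possibility with the father I^A I^B and summing P(type B): 1/4·1/4 + 1/4·1/4 + 1/4·1/2 + 1/4·1/2 = 3/8.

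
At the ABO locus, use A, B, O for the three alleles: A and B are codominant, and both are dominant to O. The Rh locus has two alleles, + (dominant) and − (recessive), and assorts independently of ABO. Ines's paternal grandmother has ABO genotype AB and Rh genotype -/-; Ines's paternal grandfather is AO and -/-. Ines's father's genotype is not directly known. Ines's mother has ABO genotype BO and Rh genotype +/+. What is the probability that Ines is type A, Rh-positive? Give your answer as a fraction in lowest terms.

Ines's father's ABO genotype from AB × AO: 1/4 AA, 1/4 AB, 1/4 AO, 1/4 BO.
Crossing each possibility with the mother BO and summing P(type A): 1/4·1/2 + 1/4·1/4 + 1/4·1/4 + 1/4·0 = 1/4.
Similarly for Rh via the father's Rh distribution: P(Rh+) = 1.
Independent loci: 1/4 × 1 = 1/4.

1/4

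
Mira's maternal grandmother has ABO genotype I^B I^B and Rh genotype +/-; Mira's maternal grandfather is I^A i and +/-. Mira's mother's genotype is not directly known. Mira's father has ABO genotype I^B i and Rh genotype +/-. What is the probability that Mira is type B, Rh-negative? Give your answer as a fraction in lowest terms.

5/32

Mira's mother's ABO genotype from I^B I^B × I^A i: 1/2 I^A I^B, 1/2 I^B i.
Crossing each possibility with the father I^B i and summing P(type B): 1/2·1/2 + 1/2·3/4 = 5/8.
Similarly for Rh via the mother's Rh distribution: P(Rh-) = 1/4.
Independent loci: 5/8 × 1/4 = 5/32.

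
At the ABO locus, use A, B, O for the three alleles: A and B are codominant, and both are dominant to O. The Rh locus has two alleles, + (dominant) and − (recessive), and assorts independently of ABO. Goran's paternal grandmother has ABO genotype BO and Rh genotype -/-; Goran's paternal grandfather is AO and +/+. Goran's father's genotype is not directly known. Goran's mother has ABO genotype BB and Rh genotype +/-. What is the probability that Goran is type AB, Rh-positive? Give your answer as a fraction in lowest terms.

3/16

Goran's father's ABO genotype from BO × AO: 1/4 AB, 1/4 AO, 1/4 BO, 1/4 OO.
Crossing each possibility with the mother BB and summing P(type AB): 1/4·1/2 + 1/4·1/2 + 1/4·0 + 1/4·0 = 1/4.
Similarly for Rh via the father's Rh distribution: P(Rh+) = 3/4.
Independent loci: 1/4 × 3/4 = 3/16.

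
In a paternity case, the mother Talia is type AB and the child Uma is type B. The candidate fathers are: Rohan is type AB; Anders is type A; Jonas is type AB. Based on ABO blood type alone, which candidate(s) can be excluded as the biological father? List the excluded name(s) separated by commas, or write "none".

none

A candidate is excluded only if no genotype consistent with his phenotype could produce a type B child with a type AB mother.
Every candidate has at least one consistent genotype combination, so none can be excluded.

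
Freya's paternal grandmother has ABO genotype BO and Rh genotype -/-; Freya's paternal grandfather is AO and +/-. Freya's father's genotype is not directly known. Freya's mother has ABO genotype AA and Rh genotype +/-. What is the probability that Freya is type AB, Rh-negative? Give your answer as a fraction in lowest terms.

Freya's father's ABO genotype from BO × AO: 1/4 AB, 1/4 AO, 1/4 BO, 1/4 OO.
Crossing each possibility with the mother AA and summing P(type AB): 1/4·1/2 + 1/4·0 + 1/4·1/2 + 1/4·0 = 1/4.
Similarly for Rh via the father's Rh distribution: P(Rh-) = 3/8.
Independent loci: 1/4 × 3/8 = 3/32.

3/32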